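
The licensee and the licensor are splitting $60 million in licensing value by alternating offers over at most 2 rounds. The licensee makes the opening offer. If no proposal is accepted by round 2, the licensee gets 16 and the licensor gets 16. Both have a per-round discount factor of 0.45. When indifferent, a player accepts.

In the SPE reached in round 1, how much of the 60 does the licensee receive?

Round 2 (the licensor proposes): the licensee gets 16 if talks fail, so the licensor offers 16 and keeps 44.
Round 1 (the licensee proposes): the licensor can get 44 next round, worth 0.45 × 44 = 19.8 now, so the licensee offers 19.8, keeping 40.2.

40.2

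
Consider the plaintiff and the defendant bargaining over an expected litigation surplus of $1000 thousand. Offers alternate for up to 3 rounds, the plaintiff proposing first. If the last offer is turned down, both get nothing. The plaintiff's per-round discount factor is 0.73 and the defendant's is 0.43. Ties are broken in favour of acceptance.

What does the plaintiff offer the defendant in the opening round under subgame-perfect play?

Round 3 (the plaintiff proposes): the defendant will accept anything ≥ 0, so the plaintiff offers 0 and keeps 1000.
Round 2 (the defendant proposes): the plaintiff can get 1000 next round, worth 0.73 × 1000 = 730 now, so the defendant offers 730, keeping 270.
Round 1 (the plaintiff proposes): the defendant can get 270 next round, worth 0.43 × 270 = 116.1 now. The plaintiff offers 116.1 and keeps 1000 − 116.1 = 883.9.

116.1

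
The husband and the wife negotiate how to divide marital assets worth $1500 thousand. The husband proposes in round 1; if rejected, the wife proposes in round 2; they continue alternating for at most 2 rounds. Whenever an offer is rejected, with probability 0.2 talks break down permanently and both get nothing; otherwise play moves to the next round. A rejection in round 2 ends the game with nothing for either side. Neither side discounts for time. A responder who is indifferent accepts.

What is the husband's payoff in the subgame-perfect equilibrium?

Round 2 (the wife proposes): rejection yields 0 for the husband; the wife offers 0 and keeps 1500.
Round 1 (the husband proposes): rejecting gives the wife an expected 0.8 × 1500 = 1200. The husband offers 1200 and keeps 1500 − 1200 = 300.

300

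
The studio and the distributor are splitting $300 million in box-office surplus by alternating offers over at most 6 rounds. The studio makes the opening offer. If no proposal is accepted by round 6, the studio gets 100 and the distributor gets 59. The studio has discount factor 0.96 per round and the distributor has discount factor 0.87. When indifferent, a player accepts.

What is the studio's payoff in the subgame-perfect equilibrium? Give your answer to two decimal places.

Round 6 (the distributor proposes): the studio gets 100 if talks fail, so the distributor offers 100 and keeps 200.
Round 5 (the studio proposes): the distributor can get 200 next round, worth 0.87 × 200 = 174 now, so the studio offers 174, keeping 126.
Round 4 (the distributor proposes): the studio can get 126 next round, worth 0.96 × 126 = 120.96 now; the distributor offers that and keeps 179.04.
Round 3 (the studio proposes): the distributor can get 179.04 next round, worth 0.87 × 179.04 = 155.7648 now. The studio offers 155.7648 and keeps 300 − 155.7648 = 144.2352.
Round 2 (the distributor proposes): the studio can get 144.2352 next round, worth 0.96 × 144.2352 = 138.465792 now. The distributor offers 138.465792 and keeps 300 − 138.465792 = 161.534208.
Round 1 (the studio proposes): the distributor can get 161.534208 next round, worth 0.87 × 161.534208 = 140.53476096 now, so the studio offers 140.53476096, keeping 159.46523904.

159.47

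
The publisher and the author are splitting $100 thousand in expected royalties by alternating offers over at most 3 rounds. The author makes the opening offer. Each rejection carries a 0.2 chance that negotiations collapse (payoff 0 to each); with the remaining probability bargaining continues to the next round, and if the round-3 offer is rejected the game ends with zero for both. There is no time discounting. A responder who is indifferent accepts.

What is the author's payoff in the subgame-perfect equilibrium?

Round 3 (the author proposes): the publisher will accept anything ≥ 0, so the author offers 0 and keeps 100.
Round 2 (the publisher proposes): rejecting gives the author an expected 0.8 × 100 = 80, so the publisher offers 80, keeping 20.
Round 1 (the author proposes): rejecting gives the publisher an expected 0.8 × 20 = 16, so the author offers 16, keeping 84.

84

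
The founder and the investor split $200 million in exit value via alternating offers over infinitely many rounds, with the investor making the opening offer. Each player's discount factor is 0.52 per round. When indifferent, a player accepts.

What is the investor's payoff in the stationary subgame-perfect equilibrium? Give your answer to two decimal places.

131.58

Let x be the investor's share when the investor proposes and y be the founder's share when the founder proposes.
The founder accepts iff offered ≥ 0.52·y, so x = 200 − 0.52y. Symmetrically y = 200 − 0.52x.
Substituting: x = 200 − 0.52(200 − 0.52x), giving x(1 − 0.52·0.52) = 200(1 − 0.52).
So x = 200 × 0.48 / 0.7296 ≈ 131.5789, and the founder receives 200 − x ≈ 68.4211.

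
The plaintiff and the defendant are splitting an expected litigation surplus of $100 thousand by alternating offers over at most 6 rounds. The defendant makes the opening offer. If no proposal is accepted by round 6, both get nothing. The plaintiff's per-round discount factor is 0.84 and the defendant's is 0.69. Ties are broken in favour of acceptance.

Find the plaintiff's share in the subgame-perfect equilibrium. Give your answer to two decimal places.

By backward induction:
Round 6 (the plaintiff proposes): the defendant will accept anything ≥ 0, so the plaintiff offers 0 and keeps 100.
Round 5 (the defendant proposes): the plaintiff can get 100 next round, worth 0.84 × 100 = 84 now, so the defendant offers 84, keeping 16.
Round 4 (the plaintiff proposes): the defendant can get 16 next round, worth 0.69 × 16 = 11.04 now, so the plaintiff offers 11.04, keeping 88.96.
Round 3 (the defendant proposes): the plaintiff can get 88.96 next round, worth 0.84 × 88.96 = 74.7264 now. The defendant offers 74.7264 and keeps 100 − 74.7264 = 25.2736.
Round 2 (the plaintiff proposes): the defendant can get 25.2736 next round, worth 0.69 × 25.2736 = 17.438784 now, so the plaintiff offers 17.438784, keeping 82.561216.
Round 1 (the defendant proposes): the plaintiff can get 82.561216 next round, worth 0.84 × 82.561216 = 69.35142144 now; the defendant offers that and keeps 30.64857856.

69.35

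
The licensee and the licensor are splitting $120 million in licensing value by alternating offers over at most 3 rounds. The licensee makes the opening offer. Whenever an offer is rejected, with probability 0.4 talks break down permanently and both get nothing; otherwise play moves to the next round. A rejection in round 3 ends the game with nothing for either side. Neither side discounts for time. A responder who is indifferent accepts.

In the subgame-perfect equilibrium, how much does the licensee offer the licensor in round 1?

28.8

Round 3 (the licensee proposes): the licensor will accept anything ≥ 0, so the licensee offers 0 and keeps 120.
Round 2 (the licensor proposes): rejecting gives the licensee an expected 0.6 × 120 = 72; the licensor offers that and keeps 48.
Round 1 (the licensee proposes): rejecting gives the licensor an expected 0.6 × 48 = 28.8. The licensee offers 28.8 and keeps 120 − 28.8 = 91.2.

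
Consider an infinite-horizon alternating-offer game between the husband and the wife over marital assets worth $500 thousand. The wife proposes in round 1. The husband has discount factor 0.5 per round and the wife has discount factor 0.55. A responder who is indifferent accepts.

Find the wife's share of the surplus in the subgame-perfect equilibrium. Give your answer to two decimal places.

344.83

Let x be the wife's share when the wife proposes and y be the husband's share when the husband proposes.
The husband accepts iff offered ≥ 0.5·y, so x = 500 − 0.5y. Symmetrically y = 500 − 0.55x.
Substituting: x = 500 − 0.5(500 − 0.55x), giving x(1 − 0.55·0.5) = 500(1 − 0.5).
So x = 500 × 0.5 / 0.725 ≈ 344.8276, and the husband receives 500 − x ≈ 155.1724.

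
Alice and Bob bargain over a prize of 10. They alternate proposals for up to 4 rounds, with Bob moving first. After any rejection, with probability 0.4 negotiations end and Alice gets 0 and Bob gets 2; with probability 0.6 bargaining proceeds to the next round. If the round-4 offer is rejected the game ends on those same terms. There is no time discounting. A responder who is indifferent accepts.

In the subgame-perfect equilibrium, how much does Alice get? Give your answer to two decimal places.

3.65

Round 4 (Alice proposes): Bob gets 2 if talks fail, so Alice offers 2 and keeps 8.
Round 3 (Bob proposes): rejecting gives Alice an expected 0.6 × 8 = 4.8. Bob offers 4.8 and keeps 10 − 4.8 = 5.2.
Round 2 (Alice proposes): rejecting gives Bob an expected 0.6 × 5.2 + 0.4 × 2 = 3.92; Alice offers that and keeps 6.08.
Round 1 (Bob proposes): rejecting gives Alice an expected 0.6 × 6.08 = 3.648; Bob offers that and keeps 6.352.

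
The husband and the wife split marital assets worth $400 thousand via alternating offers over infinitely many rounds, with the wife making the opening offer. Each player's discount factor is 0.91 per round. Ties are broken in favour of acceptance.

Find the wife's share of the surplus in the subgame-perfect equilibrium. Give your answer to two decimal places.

Let x be the wife's share when the wife proposes and y be the husband's share when the husband proposes.
The husband accepts iff offered ≥ 0.91·y, so x = 400 − 0.91y. Symmetrically y = 400 − 0.91x.
Substituting: x = 400 − 0.91(400 − 0.91x), giving x(1 − 0.91·0.91) = 400(1 − 0.91).
So x = 400 × 0.09 / 0.1719 ≈ 209.4241, and the husband receives 400 − x ≈ 190.5759.

209.42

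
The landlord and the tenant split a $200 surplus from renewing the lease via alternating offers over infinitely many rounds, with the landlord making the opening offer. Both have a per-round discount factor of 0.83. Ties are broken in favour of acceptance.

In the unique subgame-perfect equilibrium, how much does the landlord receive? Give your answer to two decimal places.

When the landlord proposes, the tenant accepts any offer worth at least 0.83 times what the tenant would get by proposing next round; and vice versa.
This gives x = 200 − 0.83y and y = 200 − 0.83x, where x and y are each side's share when it proposes.
Hence (1 − 0.83·0.83)x = 200(1 − 0.83), i.e. 0.3111·x = 34.
x ≈ 109.2896; the tenant's share is 200 − x ≈ 90.7104.

109.29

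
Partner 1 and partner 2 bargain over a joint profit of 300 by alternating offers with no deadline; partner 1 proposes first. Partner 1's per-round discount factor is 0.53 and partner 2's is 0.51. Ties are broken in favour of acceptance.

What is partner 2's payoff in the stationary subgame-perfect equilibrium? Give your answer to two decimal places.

98.55

In a stationary SPE each proposer offers the other exactly their discounted continuation value.
If partner 1 keeps x when proposing and partner 2 keeps y when proposing, then x = 300 − 0.51y and y = 300 − 0.53x.
Solving: x = 300(1 − 0.51) / (1 − 0.53·0.51) = 147 / 0.7297 ≈ 201.4527.
Partner 2 gets 300 − 201.4527 ≈ 98.5473.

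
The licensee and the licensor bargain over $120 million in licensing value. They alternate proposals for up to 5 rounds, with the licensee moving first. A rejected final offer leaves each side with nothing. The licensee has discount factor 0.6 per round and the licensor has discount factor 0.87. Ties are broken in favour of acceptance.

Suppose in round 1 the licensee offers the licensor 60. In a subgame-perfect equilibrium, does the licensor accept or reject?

Work out the licensor's continuation value if the offer is rejected.
Round 5 (the licensee proposes): the licensor will accept anything ≥ 0, so the licensee offers 0 and keeps 120.
Round 4 (the licensor proposes): the licensee can get 120 next round, worth 0.6 × 120 = 72 now; the licensor offers that and keeps 48.
Round 3 (the licensee proposes): the licensor can get 48 next round, worth 0.87 × 48 = 41.76 now, so the licensee offers 41.76, keeping 78.24.
Round 2 (the licensor proposes): the licensee can get 78.24 next round, worth 0.6 × 78.24 = 46.944 now; the licensor offers that and keeps 73.056.
So by rejecting in round 1, the licensor gets 73.056 next round, worth 0.87 × 73.056 = 63.55872 now.
Offer 60 < 63.55872, so the licensor rejects.

Reject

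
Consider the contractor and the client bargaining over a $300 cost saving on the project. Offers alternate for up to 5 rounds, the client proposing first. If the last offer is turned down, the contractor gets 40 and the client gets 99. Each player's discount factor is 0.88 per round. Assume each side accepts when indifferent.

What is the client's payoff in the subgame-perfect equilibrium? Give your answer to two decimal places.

Round 5 (the client proposes): the contractor gets 40 if talks fail, so the client offers 40 and keeps 260.
Round 4 (the contractor proposes): the client can get 260 next round, worth 0.88 × 260 = 228.8 now; the contractor offers that and keeps 71.2.
Round 3 (the client proposes): the contractor can get 71.2 next round, worth 0.88 × 71.2 = 62.656 now; the client offers that and keeps 237.344.
Round 2 (the contractor proposes): the client can get 237.344 next round, worth 0.88 × 237.344 = 208.86272 now; the contractor offers that and keeps 91.13728.
Round 1 (the client proposes): the contractor can get 91.13728 next round, worth 0.88 × 91.13728 = 80.2008064 now; the client offers that and keeps 219.7991936.

219.80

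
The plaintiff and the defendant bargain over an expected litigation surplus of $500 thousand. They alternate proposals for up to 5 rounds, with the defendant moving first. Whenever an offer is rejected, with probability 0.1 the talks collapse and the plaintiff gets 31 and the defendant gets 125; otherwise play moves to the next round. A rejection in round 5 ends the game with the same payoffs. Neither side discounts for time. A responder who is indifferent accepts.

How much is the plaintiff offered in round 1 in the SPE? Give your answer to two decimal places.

By backward induction:
Round 5 (the defendant proposes): the plaintiff gets 31 if talks fail, so the defendant offers 31 and keeps 469.
Round 4 (the plaintiff proposes): rejecting gives the defendant an expected 0.9 × 469 + 0.1 × 125 = 434.6. The plaintiff offers 434.6 and keeps 500 − 434.6 = 65.4.
Round 3 (the defendant proposes): rejecting gives the plaintiff an expected 0.9 × 65.4 + 0.1 × 31 = 61.96; the defendant offers that and keeps 438.04.
Round 2 (the plaintiff proposes): rejecting gives the defendant an expected 0.9 × 438.04 + 0.1 × 125 = 406.736; the plaintiff offers that and keeps 93.264.
Round 1 (the defendant proposes): rejecting gives the plaintiff an expected 0.9 × 93.264 + 0.1 × 31 = 87.0376, so the defendant offers 87.0376, keeping 412.9624.

87.04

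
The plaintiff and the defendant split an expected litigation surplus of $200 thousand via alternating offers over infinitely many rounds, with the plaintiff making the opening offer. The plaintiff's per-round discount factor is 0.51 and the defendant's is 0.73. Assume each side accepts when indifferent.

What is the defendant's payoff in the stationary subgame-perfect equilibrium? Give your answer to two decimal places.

In a stationary SPE each proposer offers the other exactly their discounted continuation value.
If the plaintiff keeps x when proposing and the defendant keeps y when proposing, then x = 200 − 0.73y and y = 200 − 0.51x.
Solving: x = 200(1 − 0.73) / (1 − 0.51·0.73) = 54 / 0.6277 ≈ 86.0284.
The defendant gets 200 − 86.0284 ≈ 113.9716.

113.97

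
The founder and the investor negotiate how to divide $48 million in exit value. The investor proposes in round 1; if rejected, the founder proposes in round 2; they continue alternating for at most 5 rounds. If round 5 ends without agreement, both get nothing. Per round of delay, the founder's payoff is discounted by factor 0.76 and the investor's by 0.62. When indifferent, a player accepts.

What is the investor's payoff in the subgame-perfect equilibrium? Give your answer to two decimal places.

Round 5 (the investor proposes): rejection yields 0 for the founder; the investor offers 0 and keeps 48.
Round 4 (the founder proposes): the investor can get 48 next round, worth 0.62 × 48 = 29.76 now. The founder offers 29.76 and keeps 48 − 29.76 = 18.24.
Round 3 (the investor proposes): the founder can get 18.24 next round, worth 0.76 × 18.24 = 13.8624 now. The investor offers 13.8624 and keeps 48 − 13.8624 = 34.1376.
Round 2 (the founder proposes): the investor can get 34.1376 next round, worth 0.62 × 34.1376 = 21.165312 now. The founder offers 21.165312 and keeps 48 − 21.165312 = 26.834688.
Round 1 (the investor proposes): the founder can get 26.834688 next round, worth 0.76 × 26.834688 = 20.39436288 now. The investor offers 20.39436288 and keeps 48 − 20.39436288 = 27.60563712.

27.61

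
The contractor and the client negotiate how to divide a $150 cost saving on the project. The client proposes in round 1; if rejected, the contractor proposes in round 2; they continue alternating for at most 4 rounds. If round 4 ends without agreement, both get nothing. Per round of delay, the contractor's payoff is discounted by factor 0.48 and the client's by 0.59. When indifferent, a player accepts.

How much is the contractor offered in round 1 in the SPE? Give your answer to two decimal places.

49.91

Round 4 (the contractor proposes): the client will accept anything ≥ 0, so the contractor offers 0 and keeps 150.
Round 3 (the client proposes): the contractor can get 150 next round, worth 0.48 × 150 = 72 now; the client offers that and keeps 78.
Round 2 (the contractor proposes): the client can get 78 next round, worth 0.59 × 78 = 46.02 now, so the contractor offers 46.02, keeping 103.98.
Round 1 (the client proposes): the contractor can get 103.98 next round, worth 0.48 × 103.98 = 49.9104 now. The client offers 49.9104 and keeps 150 − 49.9104 = 100.0896.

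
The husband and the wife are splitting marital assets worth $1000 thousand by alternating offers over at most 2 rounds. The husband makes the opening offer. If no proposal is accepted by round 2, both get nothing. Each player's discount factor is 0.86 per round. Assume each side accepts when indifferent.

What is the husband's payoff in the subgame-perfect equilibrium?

140

Solve by backward induction from round 2.
Round 2 (the wife proposes): the husband will accept anything ≥ 0, so the wife offers 0 and keeps 1000.
Round 1 (the husband proposes): the wife can get 1000 next round, worth 0.86 × 1000 = 860 now; the husband offers that and keeps 140.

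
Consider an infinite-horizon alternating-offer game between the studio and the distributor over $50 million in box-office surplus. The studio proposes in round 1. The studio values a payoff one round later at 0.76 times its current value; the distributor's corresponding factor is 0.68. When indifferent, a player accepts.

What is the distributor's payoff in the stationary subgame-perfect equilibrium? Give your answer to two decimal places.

When the studio proposes, the distributor accepts any offer worth at least 0.68 times what the distributor would get by proposing next round; and vice versa.
This gives x = 50 − 0.68y and y = 50 − 0.76x, where x and y are each side's share when it proposes.
Hence (1 − 0.68·0.76)x = 50(1 − 0.68), i.e. 0.4832·x = 16.
x ≈ 33.1126; the distributor's share is 50 − x ≈ 16.8874.

16.89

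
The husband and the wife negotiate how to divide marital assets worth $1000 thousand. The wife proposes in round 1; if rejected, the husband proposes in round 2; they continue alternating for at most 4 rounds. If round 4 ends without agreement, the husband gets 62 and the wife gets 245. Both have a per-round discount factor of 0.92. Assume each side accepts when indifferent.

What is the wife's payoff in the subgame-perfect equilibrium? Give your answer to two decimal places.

Round 4 (the husband proposes): the wife gets 245 if talks fail, so the husband offers 245 and keeps 755.
Round 3 (the wife proposes): the husband can get 755 next round, worth 0.92 × 755 = 694.6 now, so the wife offers 694.6, keeping 305.4.
Round 2 (the husband proposes): the wife can get 305.4 next round, worth 0.92 × 305.4 = 280.968 now; the husband offers that and keeps 719.032.
Round 1 (the wife proposes): the husband can get 719.032 next round, worth 0.92 × 719.032 = 661.50944 now, so the wife offers 661.50944, keeping 338.49056.

338.49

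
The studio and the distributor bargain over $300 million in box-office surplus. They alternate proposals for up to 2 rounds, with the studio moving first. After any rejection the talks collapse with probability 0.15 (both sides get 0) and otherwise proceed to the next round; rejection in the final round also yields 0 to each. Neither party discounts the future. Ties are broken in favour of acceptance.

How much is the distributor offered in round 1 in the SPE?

255

By backward induction:
Round 2 (the distributor proposes): the studio will accept anything ≥ 0, so the distributor offers 0 and keeps 300.
Round 1 (the studio proposes): rejecting gives the distributor an expected 0.85 × 300 = 255; the studio offers that and keeps 45.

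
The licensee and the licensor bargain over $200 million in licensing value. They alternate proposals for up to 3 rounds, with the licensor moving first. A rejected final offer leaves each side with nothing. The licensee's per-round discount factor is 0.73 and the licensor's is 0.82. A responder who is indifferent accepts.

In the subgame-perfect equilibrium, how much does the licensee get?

26.28

Round 3 (the licensor proposes): rejection yields 0 for the licensee; the licensor offers 0 and keeps 200.
Round 2 (the licensee proposes): the licensor can get 200 next round, worth 0.82 × 200 = 164 now. The licensee offers 164 and keeps 200 − 164 = 36.
Round 1 (the licensor proposes): the licensee can get 36 next round, worth 0.73 × 36 = 26.28 now; the licensor offers that and keeps 173.72.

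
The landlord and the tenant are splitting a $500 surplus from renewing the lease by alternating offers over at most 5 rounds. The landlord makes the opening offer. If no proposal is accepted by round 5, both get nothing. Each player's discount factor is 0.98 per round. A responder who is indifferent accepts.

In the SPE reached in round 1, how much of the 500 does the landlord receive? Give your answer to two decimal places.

480.79

Round 5 (the landlord proposes): rejection yields 0 for the tenant; the landlord offers 0 and keeps 500.
Round 4 (the tenant proposes): the landlord can get 500 next round, worth 0.98 × 500 = 490 now, so the tenant offers 490, keeping 10.
Round 3 (the landlord proposes): the tenant can get 10 next round, worth 0.98 × 10 = 9.8 now; the landlord offers that and keeps 490.2.
Round 2 (the tenant proposes): the landlord can get 490.2 next round, worth 0.98 × 490.2 = 480.396 now. The tenant offers 480.396 and keeps 500 − 480.396 = 19.604.
Round 1 (the landlord proposes): the tenant can get 19.604 next round, worth 0.98 × 19.604 = 19.21192 now; the landlord offers that and keeps 480.78808.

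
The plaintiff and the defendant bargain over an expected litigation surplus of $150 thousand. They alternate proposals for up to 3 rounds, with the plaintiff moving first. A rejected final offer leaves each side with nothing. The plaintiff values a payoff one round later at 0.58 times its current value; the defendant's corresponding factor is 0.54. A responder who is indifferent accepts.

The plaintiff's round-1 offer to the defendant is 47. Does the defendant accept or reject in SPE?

Accept

Round 3 (the plaintiff proposes): the defendant will accept anything ≥ 0, so the plaintiff offers 0 and keeps 150.
Round 2 (the defendant proposes): the plaintiff can get 150 next round, worth 0.58 × 150 = 87 now. The defendant offers 87 and keeps 150 − 87 = 63.
So by rejecting in round 1, the defendant gets 63 next round, worth 0.54 × 63 = 34.02 now.
Offer 47 ≥ 34.02, so the defendant accepts.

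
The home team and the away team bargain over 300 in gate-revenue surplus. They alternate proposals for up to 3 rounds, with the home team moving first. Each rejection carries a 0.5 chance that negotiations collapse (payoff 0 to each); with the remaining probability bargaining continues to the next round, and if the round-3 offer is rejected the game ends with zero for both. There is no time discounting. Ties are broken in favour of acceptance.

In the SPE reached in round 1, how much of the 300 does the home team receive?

225

By backward induction:
Round 3 (the home team proposes): rejection yields 0 for the away team; the home team offers 0 and keeps 300.
Round 2 (the away team proposes): rejecting gives the home team an expected 0.5 × 300 = 150, so the away team offers 150, keeping 150.
Round 1 (the home team proposes): rejecting gives the away team an expected 0.5 × 150 = 75. The home team offers 75 and keeps 300 − 75 = 225.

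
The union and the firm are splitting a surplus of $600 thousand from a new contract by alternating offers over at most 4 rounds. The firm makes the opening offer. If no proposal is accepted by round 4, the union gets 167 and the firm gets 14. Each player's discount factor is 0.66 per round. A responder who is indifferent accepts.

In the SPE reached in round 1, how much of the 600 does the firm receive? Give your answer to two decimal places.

296.89

Work backward from the last round.
Round 4 (the union proposes): the firm gets 14 if talks fail, so the union offers 14 and keeps 586.
Round 3 (the firm proposes): the union can get 586 next round, worth 0.66 × 586 = 386.76 now; the firm offers that and keeps 213.24.
Round 2 (the union proposes): the firm can get 213.24 next round, worth 0.66 × 213.24 = 140.7384 now. The union offers 140.7384 and keeps 600 − 140.7384 = 459.2616.
Round 1 (the firm proposes): the union can get 459.2616 next round, worth 0.66 × 459.2616 = 303.112656 now. The firm offers 303.112656 and keeps 600 − 303.112656 = 296.887344.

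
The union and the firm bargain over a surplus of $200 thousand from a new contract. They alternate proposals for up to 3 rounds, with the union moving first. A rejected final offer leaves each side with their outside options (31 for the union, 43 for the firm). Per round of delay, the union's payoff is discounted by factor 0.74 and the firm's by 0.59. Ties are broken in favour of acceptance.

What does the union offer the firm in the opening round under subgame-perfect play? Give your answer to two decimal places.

49.45

Round 3 (the union proposes): the firm gets 43 if talks fail, so the union offers 43 and keeps 157.
Round 2 (the firm proposes): the union can get 157 next round, worth 0.74 × 157 = 116.18 now. The firm offers 116.18 and keeps 200 − 116.18 = 83.82.
Round 1 (the union proposes): the firm can get 83.82 next round, worth 0.59 × 83.82 = 49.4538 now, so the union offers 49.4538, keeping 150.5462.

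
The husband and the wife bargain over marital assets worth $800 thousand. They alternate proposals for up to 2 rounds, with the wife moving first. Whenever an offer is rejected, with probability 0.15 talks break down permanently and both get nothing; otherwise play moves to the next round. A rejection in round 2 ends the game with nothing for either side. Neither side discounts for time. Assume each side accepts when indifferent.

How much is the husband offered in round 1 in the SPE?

680

By backward induction:
Round 2 (the husband proposes): rejection yields 0 for the wife; the husband offers 0 and keeps 800.
Round 1 (the wife proposes): rejecting gives the husband an expected 0.85 × 800 = 680. The wife offers 680 and keeps 800 − 680 = 120.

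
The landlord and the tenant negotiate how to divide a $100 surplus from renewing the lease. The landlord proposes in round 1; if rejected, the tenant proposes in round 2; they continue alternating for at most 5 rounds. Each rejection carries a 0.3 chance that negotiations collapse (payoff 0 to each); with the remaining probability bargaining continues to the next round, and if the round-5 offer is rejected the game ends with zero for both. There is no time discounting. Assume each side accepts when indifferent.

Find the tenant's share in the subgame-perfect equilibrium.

31.29

Round 5 (the landlord proposes): rejection yields 0 for the tenant; the landlord offers 0 and keeps 100.
Round 4 (the tenant proposes): rejecting gives the landlord an expected 0.7 × 100 = 70. The tenant offers 70 and keeps 100 − 70 = 30.
Round 3 (the landlord proposes): rejecting gives the tenant an expected 0.7 × 30 = 21; the landlord offers that and keeps 79.
Round 2 (the tenant proposes): rejecting gives the landlord an expected 0.7 × 79 = 55.3, so the tenant offers 55.3, keeping 44.7.
Round 1 (the landlord proposes): rejecting gives the tenant an expected 0.7 × 44.7 = 31.29. The landlord offers 31.29 and keeps 100 − 31.29 = 68.71.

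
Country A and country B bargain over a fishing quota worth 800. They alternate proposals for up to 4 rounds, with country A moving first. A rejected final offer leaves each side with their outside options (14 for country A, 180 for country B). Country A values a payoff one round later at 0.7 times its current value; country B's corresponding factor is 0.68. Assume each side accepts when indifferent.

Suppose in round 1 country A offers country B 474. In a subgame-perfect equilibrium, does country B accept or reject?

Accept

Work out country B's continuation value if the offer is rejected.
Round 4 (country B proposes): country A gets 14 if talks fail, so country B offers 14 and keeps 786.
Round 3 (country A proposes): country B can get 786 next round, worth 0.68 × 786 = 534.48 now, so country A offers 534.48, keeping 265.52.
Round 2 (country B proposes): country A can get 265.52 next round, worth 0.7 × 265.52 = 185.864 now. Country B offers 185.864 and keeps 800 − 185.864 = 614.136.
So by rejecting in round 1, country B gets 614.136 next round, worth 0.68 × 614.136 = 417.61248 now.
Offer 474 ≥ 417.61248, so country B accepts.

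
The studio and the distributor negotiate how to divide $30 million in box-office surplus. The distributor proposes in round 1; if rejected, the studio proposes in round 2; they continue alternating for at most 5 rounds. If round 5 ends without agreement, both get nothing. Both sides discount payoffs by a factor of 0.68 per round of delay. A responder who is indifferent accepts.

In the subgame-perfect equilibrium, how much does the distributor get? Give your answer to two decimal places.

Round 5 (the distributor proposes): rejection yields 0 for the studio; the distributor offers 0 and keeps 30.
Round 4 (the studio proposes): the distributor can get 30 next round, worth 0.68 × 30 = 20.4 now. The studio offers 20.4 and keeps 30 − 20.4 = 9.6.
Round 3 (the distributor proposes): the studio can get 9.6 next round, worth 0.68 × 9.6 = 6.528 now; the distributor offers that and keeps 23.472.
Round 2 (the studio proposes): the distributor can get 23.472 next round, worth 0.68 × 23.472 = 15.96096 now; the studio offers that and keeps 14.03904.
Round 1 (the distributor proposes): the studio can get 14.03904 next round, worth 0.68 × 14.03904 = 9.5465472 now, so the distributor offers 9.5465472, keeping 20.4534528.

20.45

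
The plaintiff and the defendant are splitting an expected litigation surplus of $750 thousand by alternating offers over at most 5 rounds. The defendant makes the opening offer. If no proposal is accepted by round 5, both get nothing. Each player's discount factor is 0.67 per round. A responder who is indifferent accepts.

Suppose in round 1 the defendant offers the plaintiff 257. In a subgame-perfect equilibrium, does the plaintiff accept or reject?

Round 5 (the defendant proposes): rejection yields 0 for the plaintiff; the defendant offers 0 and keeps 750.
Round 4 (the plaintiff proposes): the defendant can get 750 next round, worth 0.67 × 750 = 502.5 now; the plaintiff offers that and keeps 247.5.
Round 3 (the defendant proposes): the plaintiff can get 247.5 next round, worth 0.67 × 247.5 = 165.825 now. The defendant offers 165.825 and keeps 750 − 165.825 = 584.175.
Round 2 (the plaintiff proposes): the defendant can get 584.175 next round, worth 0.67 × 584.175 = 391.39725 now; the plaintiff offers that and keeps 358.60275.
So by rejecting in round 1, the plaintiff gets 358.60275 next round, worth 0.67 × 358.60275 = 240.2638425 now.
Offer 257 ≥ 240.2638425, so the plaintiff accepts.

Accept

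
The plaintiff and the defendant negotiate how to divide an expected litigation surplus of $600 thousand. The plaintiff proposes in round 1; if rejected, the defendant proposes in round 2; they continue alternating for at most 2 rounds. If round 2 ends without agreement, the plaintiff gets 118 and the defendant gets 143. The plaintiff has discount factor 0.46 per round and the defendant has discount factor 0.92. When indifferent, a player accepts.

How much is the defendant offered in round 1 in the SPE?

443.44

Round 2 (the defendant proposes): the plaintiff gets 118 if talks fail, so the defendant offers 118 and keeps 482.
Round 1 (the plaintiff proposes): the defendant can get 482 next round, worth 0.92 × 482 = 443.44 now. The plaintiff offers 443.44 and keeps 600 − 443.44 = 156.56.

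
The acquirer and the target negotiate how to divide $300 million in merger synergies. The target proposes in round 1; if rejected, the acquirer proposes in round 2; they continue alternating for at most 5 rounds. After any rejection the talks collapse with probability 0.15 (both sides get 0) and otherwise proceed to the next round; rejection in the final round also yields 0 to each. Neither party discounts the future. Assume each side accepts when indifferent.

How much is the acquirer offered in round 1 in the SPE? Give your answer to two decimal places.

65.89

Round 5 (the target proposes): rejection yields 0 for the acquirer; the target offers 0 and keeps 300.
Round 4 (the acquirer proposes): rejecting gives the target an expected 0.85 × 300 = 255; the acquirer offers that and keeps 45.
Round 3 (the target proposes): rejecting gives the acquirer an expected 0.85 × 45 = 38.25; the target offers that and keeps 261.75.
Round 2 (the acquirer proposes): rejecting gives the target an expected 0.85 × 261.75 = 222.4875. The acquirer offers 222.4875 and keeps 300 − 222.4875 = 77.5125.
Round 1 (the target proposes): rejecting gives the acquirer an expected 0.85 × 77.5125 = 65.885625, so the target offers 65.885625, keeping 234.114375.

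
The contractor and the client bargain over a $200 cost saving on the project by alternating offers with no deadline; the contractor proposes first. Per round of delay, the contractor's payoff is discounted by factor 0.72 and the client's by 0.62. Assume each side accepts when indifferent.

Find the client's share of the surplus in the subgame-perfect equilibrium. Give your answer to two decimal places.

62.72

In a stationary SPE each proposer offers the other exactly their discounted continuation value.
If the contractor keeps x when proposing and the client keeps y when proposing, then x = 200 − 0.62y and y = 200 − 0.72x.
Solving: x = 200(1 − 0.62) / (1 − 0.72·0.62) = 76 / 0.5536 ≈ 137.2832.
The client gets 200 − 137.2832 ≈ 62.7168.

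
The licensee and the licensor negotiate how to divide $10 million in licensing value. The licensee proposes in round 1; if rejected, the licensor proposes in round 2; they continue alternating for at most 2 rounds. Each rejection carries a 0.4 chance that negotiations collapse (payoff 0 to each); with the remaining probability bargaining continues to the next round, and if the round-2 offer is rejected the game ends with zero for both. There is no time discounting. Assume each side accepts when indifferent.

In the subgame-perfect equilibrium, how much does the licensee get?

4

Round 2 (the licensor proposes): rejection yields 0 for the licensee; the licensor offers 0 and keeps 10.
Round 1 (the licensee proposes): rejecting gives the licensor an expected 0.6 × 10 = 6, so the licensee offers 6, keeping 4.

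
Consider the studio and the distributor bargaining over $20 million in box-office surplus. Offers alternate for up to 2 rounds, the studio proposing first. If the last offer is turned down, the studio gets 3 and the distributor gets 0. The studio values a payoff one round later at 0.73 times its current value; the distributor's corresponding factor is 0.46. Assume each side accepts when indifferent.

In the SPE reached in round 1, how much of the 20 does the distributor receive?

7.82

Round 2 (the distributor proposes): the studio gets 3 if talks fail, so the distributor offers 3 and keeps 17.
Round 1 (the studio proposes): the distributor can get 17 next round, worth 0.46 × 17 = 7.82 now. The studio offers 7.82 and keeps 20 − 7.82 = 12.18.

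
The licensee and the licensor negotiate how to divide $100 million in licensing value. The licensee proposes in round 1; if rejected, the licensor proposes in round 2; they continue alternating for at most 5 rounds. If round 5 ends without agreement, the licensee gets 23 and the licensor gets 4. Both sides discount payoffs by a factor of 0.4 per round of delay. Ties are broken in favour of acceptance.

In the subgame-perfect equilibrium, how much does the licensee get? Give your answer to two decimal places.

Solve by backward induction from round 5.
Round 5 (the licensee proposes): the licensor gets 4 if talks fail, so the licensee offers 4 and keeps 96.
Round 4 (the licensor proposes): the licensee can get 96 next round, worth 0.4 × 96 = 38.4 now. The licensor offers 38.4 and keeps 100 − 38.4 = 61.6.
Round 3 (the licensee proposes): the licensor can get 61.6 next round, worth 0.4 × 61.6 = 24.64 now, so the licensee offers 24.64, keeping 75.36.
Round 2 (the licensor proposes): the licensee can get 75.36 next round, worth 0.4 × 75.36 = 30.144 now, so the licensor offers 30.144, keeping 69.856.
Round 1 (the licensee proposes): the licensor can get 69.856 next round, worth 0.4 × 69.856 = 27.9424 now. The licensee offers 27.9424 and keeps 100 − 27.9424 = 72.0576.

72.06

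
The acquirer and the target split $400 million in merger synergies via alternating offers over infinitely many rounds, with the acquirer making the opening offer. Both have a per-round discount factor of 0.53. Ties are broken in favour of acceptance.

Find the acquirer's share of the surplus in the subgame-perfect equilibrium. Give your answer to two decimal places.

Let x be the acquirer's share when the acquirer proposes and y be the target's share when the target proposes.
The target accepts iff offered ≥ 0.53·y, so x = 400 − 0.53y. Symmetrically y = 400 − 0.53x.
Substituting: x = 400 − 0.53(400 − 0.53x), giving x(1 − 0.53·0.53) = 400(1 − 0.53).
So x = 400 × 0.47 / 0.7191 ≈ 261.4379, and the target receives 400 − x ≈ 138.5621.

261.44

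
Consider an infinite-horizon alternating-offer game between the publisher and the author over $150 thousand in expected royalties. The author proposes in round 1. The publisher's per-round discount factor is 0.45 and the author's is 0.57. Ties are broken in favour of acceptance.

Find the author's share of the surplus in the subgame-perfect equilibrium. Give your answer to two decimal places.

110.96

When the author proposes, the publisher accepts any offer worth at least 0.45 times what the publisher would get by proposing next round; and vice versa.
This gives x = 150 − 0.45y and y = 150 − 0.57x, where x and y are each side's share when it proposes.
Hence (1 − 0.45·0.57)x = 150(1 − 0.45), i.e. 0.7435·x = 82.5.
x ≈ 110.9617; the publisher's share is 150 − x ≈ 39.0383.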